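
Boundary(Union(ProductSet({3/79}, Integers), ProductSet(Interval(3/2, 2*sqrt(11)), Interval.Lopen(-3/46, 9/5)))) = Union(ProductSet({3/79}, Integers), ProductSet({3/2, 2*sqrt(11)}, Interval(-3/46, 9/5)), ProductSet(Interval(3/2, 2*sqrt(11)), {-3/46, 9/5}))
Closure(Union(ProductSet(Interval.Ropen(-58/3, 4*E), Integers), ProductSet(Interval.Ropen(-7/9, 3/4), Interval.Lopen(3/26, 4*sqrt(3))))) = Union(ProductSet({-7/9, 3/4}, Interval(3/26, 4*sqrt(3))), ProductSet(Interval(-58/3, 4*E), Integers), ProductSet(Interval(-7/9, 3/4), {3/26, 4*sqrt(3)}), ProductSet(Interval.Ropen(-7/9, 3/4), Interval.Lopen(3/26, 4*sqrt(3))))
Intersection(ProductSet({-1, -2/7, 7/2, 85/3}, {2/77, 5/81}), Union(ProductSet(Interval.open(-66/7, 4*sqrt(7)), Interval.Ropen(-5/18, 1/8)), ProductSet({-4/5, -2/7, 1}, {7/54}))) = ProductSet({-1, -2/7, 7/2}, {2/77, 5/81})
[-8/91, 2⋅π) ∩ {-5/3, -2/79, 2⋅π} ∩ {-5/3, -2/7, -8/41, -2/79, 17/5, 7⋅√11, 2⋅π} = {-2/79}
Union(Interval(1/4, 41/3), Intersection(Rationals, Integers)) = Union(Integers, Interval(1/4, 41/3))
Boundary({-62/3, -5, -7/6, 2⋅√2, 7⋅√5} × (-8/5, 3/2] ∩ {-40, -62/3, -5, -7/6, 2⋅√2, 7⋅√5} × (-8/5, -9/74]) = {-62/3, -5, -7/6, 2⋅√2, 7⋅√5} × [-8/5, -9/74]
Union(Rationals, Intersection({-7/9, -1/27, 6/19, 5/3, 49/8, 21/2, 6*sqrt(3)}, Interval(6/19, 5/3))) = Rationals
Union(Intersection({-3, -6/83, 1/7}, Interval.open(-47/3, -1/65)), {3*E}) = {-3, -6/83, 3*E}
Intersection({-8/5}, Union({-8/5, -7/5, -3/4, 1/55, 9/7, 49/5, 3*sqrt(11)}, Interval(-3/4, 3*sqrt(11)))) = {-8/5}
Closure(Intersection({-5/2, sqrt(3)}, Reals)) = {-5/2, sqrt(3)}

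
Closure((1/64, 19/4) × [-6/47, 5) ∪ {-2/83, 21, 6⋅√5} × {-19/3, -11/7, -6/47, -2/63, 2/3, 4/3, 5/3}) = ({1/64, 19/4} × [-6/47, 5]) ∪ ([1/64, 19/4] × {-6/47, 5}) ∪ ((1/64, 19/4) × [-6/47, 5)) ∪ ({-2/83, 21, 6⋅√5} × {-19/3, -11/7, -6/47, -2/63, 2/3, 4/3, 5/3})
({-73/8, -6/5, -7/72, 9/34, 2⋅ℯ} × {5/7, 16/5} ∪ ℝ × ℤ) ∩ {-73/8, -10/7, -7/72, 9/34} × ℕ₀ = {-73/8, -10/7, -7/72, 9/34} × ℕ₀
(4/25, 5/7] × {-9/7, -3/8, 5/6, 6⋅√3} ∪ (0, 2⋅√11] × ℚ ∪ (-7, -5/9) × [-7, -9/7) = ((-7, -5/9) × [-7, -9/7)) ∪ ((0, 2⋅√11] × ℚ) ∪ ((4/25, 5/7] × {-9/7, -3/8, 5/6, 6⋅√3})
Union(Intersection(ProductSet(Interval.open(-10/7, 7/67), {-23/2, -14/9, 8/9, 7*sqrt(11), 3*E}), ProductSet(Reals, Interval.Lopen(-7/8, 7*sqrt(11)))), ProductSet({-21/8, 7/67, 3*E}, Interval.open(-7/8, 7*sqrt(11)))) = Union(ProductSet({-21/8, 7/67, 3*E}, Interval.open(-7/8, 7*sqrt(11))), ProductSet(Interval.open(-10/7, 7/67), {8/9, 7*sqrt(11), 3*E}))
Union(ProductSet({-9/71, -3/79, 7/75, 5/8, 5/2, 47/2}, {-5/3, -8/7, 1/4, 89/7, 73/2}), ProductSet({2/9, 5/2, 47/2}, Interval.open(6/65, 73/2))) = Union(ProductSet({2/9, 5/2, 47/2}, Interval.open(6/65, 73/2)), ProductSet({-9/71, -3/79, 7/75, 5/8, 5/2, 47/2}, {-5/3, -8/7, 1/4, 89/7, 73/2}))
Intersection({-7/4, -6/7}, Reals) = {-7/4, -6/7}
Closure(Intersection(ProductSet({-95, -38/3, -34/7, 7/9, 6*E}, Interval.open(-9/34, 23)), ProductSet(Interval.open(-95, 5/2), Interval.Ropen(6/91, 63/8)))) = ProductSet({-38/3, -34/7, 7/9}, Interval(6/91, 63/8))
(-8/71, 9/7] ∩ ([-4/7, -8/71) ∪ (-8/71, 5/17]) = (-8/71, 5/17]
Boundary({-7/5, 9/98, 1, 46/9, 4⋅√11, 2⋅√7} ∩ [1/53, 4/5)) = {9/98}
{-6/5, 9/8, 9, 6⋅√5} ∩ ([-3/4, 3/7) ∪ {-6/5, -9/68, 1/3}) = {-6/5}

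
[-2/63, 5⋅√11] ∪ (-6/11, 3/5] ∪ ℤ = ℤ ∪ (-6/11, 5⋅√11]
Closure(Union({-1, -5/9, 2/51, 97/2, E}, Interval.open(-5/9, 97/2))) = Union({-1}, Interval(-5/9, 97/2))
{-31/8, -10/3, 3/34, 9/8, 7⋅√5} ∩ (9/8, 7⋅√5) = ∅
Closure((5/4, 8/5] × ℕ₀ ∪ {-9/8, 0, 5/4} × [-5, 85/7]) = ([5/4, 8/5] × ℕ₀) ∪ ({-9/8, 0, 5/4} × [-5, 85/7])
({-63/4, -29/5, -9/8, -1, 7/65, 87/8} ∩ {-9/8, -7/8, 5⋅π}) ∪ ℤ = ℤ ∪ {-9/8}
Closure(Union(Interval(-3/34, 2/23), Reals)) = Interval(-oo, oo)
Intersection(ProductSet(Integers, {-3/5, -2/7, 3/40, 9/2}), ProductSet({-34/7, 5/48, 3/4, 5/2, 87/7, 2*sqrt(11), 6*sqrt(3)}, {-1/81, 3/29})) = EmptySet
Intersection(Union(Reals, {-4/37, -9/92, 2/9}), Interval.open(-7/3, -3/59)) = Interval.open(-7/3, -3/59)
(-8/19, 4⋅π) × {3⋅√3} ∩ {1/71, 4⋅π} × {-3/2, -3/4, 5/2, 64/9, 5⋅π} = ∅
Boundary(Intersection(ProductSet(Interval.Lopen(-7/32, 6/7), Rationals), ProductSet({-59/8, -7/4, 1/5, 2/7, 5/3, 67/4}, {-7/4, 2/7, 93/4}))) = ProductSet({1/5, 2/7}, {-7/4, 2/7, 93/4})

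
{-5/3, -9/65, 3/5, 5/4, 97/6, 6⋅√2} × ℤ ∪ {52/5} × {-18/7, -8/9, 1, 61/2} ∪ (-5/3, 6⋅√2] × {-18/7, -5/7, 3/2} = ({52/5} × {-18/7, -8/9, 1, 61/2}) ∪ ({-5/3, -9/65, 3/5, 5/4, 97/6, 6⋅√2} × ℤ) ∪ ((-5/3, 6⋅√2] × {-18/7, -5/7, 3/2})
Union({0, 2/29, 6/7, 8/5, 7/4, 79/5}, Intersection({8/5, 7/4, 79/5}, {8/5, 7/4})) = {0, 2/29, 6/7, 8/5, 7/4, 79/5}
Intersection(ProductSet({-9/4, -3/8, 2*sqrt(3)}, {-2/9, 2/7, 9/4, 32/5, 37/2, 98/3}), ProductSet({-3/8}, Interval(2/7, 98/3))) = ProductSet({-3/8}, {2/7, 9/4, 32/5, 37/2, 98/3})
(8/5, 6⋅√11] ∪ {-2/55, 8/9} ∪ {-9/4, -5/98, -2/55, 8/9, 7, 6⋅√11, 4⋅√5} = {-9/4, -5/98, -2/55, 8/9} ∪ (8/5, 6⋅√11]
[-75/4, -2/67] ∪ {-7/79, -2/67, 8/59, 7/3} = [-75/4, -2/67] ∪ {8/59, 7/3}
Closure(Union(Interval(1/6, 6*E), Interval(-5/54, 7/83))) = Union(Interval(-5/54, 7/83), Interval(1/6, 6*E))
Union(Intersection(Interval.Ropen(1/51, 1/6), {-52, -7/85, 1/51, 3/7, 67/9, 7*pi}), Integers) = Union({1/51}, Integers)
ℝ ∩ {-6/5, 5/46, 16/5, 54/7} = {-6/5, 5/46, 16/5, 54/7}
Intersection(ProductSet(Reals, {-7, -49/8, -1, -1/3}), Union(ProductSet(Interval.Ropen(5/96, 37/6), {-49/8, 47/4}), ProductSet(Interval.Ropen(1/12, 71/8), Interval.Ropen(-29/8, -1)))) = ProductSet(Interval.Ropen(5/96, 37/6), {-49/8})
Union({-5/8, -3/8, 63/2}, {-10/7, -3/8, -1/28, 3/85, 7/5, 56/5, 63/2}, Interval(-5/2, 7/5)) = Union({56/5, 63/2}, Interval(-5/2, 7/5))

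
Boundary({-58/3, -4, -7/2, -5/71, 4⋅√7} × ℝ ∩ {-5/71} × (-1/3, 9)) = {-5/71} × [-1/3, 9]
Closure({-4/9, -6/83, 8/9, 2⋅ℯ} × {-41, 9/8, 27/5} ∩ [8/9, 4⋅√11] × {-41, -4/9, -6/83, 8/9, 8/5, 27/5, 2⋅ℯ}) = {8/9, 2⋅ℯ} × {-41, 27/5}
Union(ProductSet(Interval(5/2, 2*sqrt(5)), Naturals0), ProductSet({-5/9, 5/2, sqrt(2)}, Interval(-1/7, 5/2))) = Union(ProductSet({-5/9, 5/2, sqrt(2)}, Interval(-1/7, 5/2)), ProductSet(Interval(5/2, 2*sqrt(5)), Naturals0))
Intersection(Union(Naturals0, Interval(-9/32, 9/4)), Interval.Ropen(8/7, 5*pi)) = Union(Interval(8/7, 9/4), Range(2, 16, 1))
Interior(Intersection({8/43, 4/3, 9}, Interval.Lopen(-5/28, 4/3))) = EmptySet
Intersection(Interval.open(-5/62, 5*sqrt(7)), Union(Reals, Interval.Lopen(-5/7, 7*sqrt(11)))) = Interval.open(-5/62, 5*sqrt(7))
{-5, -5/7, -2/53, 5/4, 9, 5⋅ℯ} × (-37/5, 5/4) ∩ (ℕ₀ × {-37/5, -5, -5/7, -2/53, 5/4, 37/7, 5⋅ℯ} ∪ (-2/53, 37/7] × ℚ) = ({9} × {-5, -5/7, -2/53}) ∪ ({5/4} × (ℚ ∩ (-37/5, 5/4)))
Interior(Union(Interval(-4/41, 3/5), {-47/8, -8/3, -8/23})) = Interval.open(-4/41, 3/5)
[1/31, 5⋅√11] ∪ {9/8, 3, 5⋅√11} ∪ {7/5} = [1/31, 5⋅√11]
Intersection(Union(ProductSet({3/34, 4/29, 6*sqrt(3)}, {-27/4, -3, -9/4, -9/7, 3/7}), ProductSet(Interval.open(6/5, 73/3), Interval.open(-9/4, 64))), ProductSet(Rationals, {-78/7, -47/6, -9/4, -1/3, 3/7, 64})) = Union(ProductSet({3/34, 4/29}, {-9/4, 3/7}), ProductSet(Intersection(Interval.open(6/5, 73/3), Rationals), {-1/3, 3/7}))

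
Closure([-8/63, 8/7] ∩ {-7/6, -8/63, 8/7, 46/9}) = {-8/63, 8/7}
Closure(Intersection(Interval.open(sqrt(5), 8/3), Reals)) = Interval(sqrt(5), 8/3)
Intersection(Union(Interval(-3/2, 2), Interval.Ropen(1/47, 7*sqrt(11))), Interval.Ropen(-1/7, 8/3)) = Interval.Ropen(-1/7, 8/3)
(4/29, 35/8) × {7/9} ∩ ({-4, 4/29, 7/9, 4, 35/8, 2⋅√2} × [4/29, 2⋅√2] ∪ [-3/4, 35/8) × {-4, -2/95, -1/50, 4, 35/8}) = {7/9, 4, 2⋅√2} × {7/9}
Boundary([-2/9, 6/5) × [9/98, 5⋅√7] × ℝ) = (({-2/9, 6/5} × [9/98, 5⋅√7]) ∪ ([-2/9, 6/5] × {9/98, 5⋅√7})) × ℝ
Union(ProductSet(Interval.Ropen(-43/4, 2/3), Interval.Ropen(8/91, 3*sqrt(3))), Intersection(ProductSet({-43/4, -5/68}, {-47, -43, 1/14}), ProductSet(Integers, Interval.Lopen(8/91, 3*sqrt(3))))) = ProductSet(Interval.Ropen(-43/4, 2/3), Interval.Ropen(8/91, 3*sqrt(3)))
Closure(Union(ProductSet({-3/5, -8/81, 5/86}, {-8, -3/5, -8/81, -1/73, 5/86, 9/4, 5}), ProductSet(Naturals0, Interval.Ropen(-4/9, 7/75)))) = Union(ProductSet({-3/5, -8/81, 5/86}, {-8, -3/5, -8/81, -1/73, 5/86, 9/4, 5}), ProductSet(Naturals0, Interval(-4/9, 7/75)))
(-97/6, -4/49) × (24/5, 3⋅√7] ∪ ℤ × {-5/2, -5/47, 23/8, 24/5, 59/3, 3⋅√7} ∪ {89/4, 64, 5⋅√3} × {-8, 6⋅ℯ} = (ℤ × {-5/2, -5/47, 23/8, 24/5, 59/3, 3⋅√7}) ∪ ({89/4, 64, 5⋅√3} × {-8, 6⋅ℯ}) ∪ ((-97/6, -4/49) × (24/5, 3⋅√7])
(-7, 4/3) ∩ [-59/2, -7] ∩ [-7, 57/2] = ∅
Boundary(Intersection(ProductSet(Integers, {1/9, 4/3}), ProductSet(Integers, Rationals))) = ProductSet(Integers, {1/9, 4/3})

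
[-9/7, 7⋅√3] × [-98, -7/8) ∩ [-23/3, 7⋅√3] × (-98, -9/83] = [-9/7, 7⋅√3] × (-98, -7/8)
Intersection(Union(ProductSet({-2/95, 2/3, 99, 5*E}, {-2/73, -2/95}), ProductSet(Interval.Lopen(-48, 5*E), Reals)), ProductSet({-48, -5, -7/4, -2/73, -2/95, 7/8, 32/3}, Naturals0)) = ProductSet({-5, -7/4, -2/73, -2/95, 7/8, 32/3}, Naturals0)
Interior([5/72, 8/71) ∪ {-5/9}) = (5/72, 8/71)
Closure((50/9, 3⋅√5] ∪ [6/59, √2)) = [6/59, √2] ∪ [50/9, 3⋅√5]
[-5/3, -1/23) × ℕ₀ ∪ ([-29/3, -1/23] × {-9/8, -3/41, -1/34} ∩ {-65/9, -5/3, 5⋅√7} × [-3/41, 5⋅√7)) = ({-65/9, -5/3} × {-3/41, -1/34}) ∪ ([-5/3, -1/23) × ℕ₀)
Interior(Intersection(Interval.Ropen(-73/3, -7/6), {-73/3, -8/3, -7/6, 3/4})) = EmptySet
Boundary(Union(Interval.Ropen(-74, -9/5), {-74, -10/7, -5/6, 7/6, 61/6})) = {-74, -9/5, -10/7, -5/6, 7/6, 61/6}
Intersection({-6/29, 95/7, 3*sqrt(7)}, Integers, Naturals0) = EmptySet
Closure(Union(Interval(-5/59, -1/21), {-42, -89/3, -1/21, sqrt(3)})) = Union({-42, -89/3, sqrt(3)}, Interval(-5/59, -1/21))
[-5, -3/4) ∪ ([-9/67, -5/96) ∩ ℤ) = [-5, -3/4)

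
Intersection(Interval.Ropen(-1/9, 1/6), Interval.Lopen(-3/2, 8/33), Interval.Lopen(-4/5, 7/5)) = Interval.Ropen(-1/9, 1/6)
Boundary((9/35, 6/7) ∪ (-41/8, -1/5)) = {-41/8, -1/5, 9/35, 6/7}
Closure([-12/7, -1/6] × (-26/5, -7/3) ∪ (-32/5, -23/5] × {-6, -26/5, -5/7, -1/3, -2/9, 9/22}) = ([-12/7, -1/6] × [-26/5, -7/3]) ∪ ([-32/5, -23/5] × {-6, -26/5, -5/7, -1/3, -2/9, 9/22})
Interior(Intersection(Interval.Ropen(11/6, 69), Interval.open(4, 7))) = Interval.open(4, 7)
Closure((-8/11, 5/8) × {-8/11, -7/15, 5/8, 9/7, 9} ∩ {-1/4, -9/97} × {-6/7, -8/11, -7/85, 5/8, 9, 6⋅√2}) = {-1/4, -9/97} × {-8/11, 5/8, 9}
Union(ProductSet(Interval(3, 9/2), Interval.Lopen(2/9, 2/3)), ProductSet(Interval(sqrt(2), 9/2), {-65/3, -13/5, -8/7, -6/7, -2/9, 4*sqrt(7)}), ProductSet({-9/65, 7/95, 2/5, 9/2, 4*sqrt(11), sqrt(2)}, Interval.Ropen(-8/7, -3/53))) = Union(ProductSet({-9/65, 7/95, 2/5, 9/2, 4*sqrt(11), sqrt(2)}, Interval.Ropen(-8/7, -3/53)), ProductSet(Interval(3, 9/2), Interval.Lopen(2/9, 2/3)), ProductSet(Interval(sqrt(2), 9/2), {-65/3, -13/5, -8/7, -6/7, -2/9, 4*sqrt(7)}))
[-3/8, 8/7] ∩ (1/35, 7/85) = (1/35, 7/85)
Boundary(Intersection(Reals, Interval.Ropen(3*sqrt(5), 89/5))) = {89/5, 3*sqrt(5)}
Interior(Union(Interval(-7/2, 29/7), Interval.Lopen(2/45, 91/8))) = Interval.open(-7/2, 91/8)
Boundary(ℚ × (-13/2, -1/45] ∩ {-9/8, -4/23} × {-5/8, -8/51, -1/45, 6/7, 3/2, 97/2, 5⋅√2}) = {-9/8, -4/23} × {-5/8, -8/51, -1/45}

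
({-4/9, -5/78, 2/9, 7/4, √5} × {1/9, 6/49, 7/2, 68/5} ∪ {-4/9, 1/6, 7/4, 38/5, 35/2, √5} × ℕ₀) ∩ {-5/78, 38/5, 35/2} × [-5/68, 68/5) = ({-5/78} × {1/9, 6/49, 7/2}) ∪ ({38/5, 35/2} × {0, 1, …, 13})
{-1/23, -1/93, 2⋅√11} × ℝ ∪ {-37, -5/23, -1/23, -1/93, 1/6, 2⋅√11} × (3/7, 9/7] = ({-1/23, -1/93, 2⋅√11} × ℝ) ∪ ({-37, -5/23, -1/23, -1/93, 1/6, 2⋅√11} × (3/7, 9/7])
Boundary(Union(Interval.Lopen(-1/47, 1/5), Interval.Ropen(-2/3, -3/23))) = {-2/3, -3/23, -1/47, 1/5}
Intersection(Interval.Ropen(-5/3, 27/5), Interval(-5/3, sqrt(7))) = Interval(-5/3, sqrt(7))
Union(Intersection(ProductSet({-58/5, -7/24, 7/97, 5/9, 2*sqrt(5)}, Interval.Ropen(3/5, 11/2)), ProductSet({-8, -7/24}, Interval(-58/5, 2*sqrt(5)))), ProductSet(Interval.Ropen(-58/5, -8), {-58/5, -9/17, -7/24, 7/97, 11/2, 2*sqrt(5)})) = Union(ProductSet({-7/24}, Interval(3/5, 2*sqrt(5))), ProductSet(Interval.Ropen(-58/5, -8), {-58/5, -9/17, -7/24, 7/97, 11/2, 2*sqrt(5)}))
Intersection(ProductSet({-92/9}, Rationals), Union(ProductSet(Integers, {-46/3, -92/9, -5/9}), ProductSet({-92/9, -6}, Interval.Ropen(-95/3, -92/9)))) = ProductSet({-92/9}, Intersection(Interval.Ropen(-95/3, -92/9), Rationals))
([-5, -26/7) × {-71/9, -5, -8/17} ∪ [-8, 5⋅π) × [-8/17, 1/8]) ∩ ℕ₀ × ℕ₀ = {0, 1, …, 15} × {0}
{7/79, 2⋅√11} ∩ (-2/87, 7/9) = {7/79}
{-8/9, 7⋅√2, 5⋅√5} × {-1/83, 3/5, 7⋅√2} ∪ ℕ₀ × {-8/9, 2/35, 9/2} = (ℕ₀ × {-8/9, 2/35, 9/2}) ∪ ({-8/9, 7⋅√2, 5⋅√5} × {-1/83, 3/5, 7⋅√2})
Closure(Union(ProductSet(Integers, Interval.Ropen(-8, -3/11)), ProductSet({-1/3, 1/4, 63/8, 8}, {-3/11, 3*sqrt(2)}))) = Union(ProductSet({-1/3, 1/4, 63/8, 8}, {-3/11, 3*sqrt(2)}), ProductSet(Integers, Interval(-8, -3/11)))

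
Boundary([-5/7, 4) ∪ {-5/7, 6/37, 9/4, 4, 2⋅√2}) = {-5/7, 4}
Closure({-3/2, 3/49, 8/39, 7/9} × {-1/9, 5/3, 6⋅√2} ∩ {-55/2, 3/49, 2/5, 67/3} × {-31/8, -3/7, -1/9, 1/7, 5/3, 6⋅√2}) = {3/49} × {-1/9, 5/3, 6⋅√2}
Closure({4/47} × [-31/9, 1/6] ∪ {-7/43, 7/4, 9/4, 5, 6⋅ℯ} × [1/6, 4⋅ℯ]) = ({4/47} × [-31/9, 1/6]) ∪ ({-7/43, 7/4, 9/4, 5, 6⋅ℯ} × [1/6, 4⋅ℯ])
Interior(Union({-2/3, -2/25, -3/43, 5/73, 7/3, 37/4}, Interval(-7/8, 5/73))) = Interval.open(-7/8, 5/73)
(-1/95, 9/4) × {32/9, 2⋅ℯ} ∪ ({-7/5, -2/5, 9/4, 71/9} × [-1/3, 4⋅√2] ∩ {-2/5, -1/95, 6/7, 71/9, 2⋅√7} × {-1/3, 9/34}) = ({-2/5, 71/9} × {-1/3, 9/34}) ∪ ((-1/95, 9/4) × {32/9, 2⋅ℯ})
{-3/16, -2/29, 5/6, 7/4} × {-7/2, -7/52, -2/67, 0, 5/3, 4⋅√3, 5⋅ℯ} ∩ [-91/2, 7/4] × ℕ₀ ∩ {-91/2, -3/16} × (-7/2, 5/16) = {-3/16} × {0}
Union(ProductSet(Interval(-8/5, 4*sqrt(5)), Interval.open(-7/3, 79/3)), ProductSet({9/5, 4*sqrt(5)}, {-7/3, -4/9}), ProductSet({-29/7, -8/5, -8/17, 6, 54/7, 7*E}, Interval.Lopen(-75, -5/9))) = Union(ProductSet({9/5, 4*sqrt(5)}, {-7/3, -4/9}), ProductSet({-29/7, -8/5, -8/17, 6, 54/7, 7*E}, Interval.Lopen(-75, -5/9)), ProductSet(Interval(-8/5, 4*sqrt(5)), Interval.open(-7/3, 79/3)))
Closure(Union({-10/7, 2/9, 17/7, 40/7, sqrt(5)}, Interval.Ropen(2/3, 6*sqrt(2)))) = Union({-10/7, 2/9}, Interval(2/3, 6*sqrt(2)))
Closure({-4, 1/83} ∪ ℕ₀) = {-4, 1/83} ∪ ℕ₀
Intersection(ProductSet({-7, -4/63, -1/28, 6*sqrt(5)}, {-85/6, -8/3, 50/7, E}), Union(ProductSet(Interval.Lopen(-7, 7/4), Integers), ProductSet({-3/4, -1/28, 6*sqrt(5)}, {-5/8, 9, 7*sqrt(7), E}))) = ProductSet({-1/28, 6*sqrt(5)}, {E})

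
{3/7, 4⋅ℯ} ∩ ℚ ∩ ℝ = {3/7}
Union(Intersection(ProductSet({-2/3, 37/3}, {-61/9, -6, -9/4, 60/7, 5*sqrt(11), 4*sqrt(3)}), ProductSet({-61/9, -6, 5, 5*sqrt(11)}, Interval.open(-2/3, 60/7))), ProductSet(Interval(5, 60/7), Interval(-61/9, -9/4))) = ProductSet(Interval(5, 60/7), Interval(-61/9, -9/4))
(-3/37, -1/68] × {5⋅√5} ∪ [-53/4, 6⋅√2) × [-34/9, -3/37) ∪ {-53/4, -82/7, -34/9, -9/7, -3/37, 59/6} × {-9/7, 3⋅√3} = ((-3/37, -1/68] × {5⋅√5}) ∪ ({-53/4, -82/7, -34/9, -9/7, -3/37, 59/6} × {-9/7, 3⋅√3}) ∪ ([-53/4, 6⋅√2) × [-34/9, -3/37))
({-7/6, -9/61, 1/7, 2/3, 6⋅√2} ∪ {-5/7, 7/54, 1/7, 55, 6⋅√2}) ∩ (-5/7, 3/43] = {-9/61}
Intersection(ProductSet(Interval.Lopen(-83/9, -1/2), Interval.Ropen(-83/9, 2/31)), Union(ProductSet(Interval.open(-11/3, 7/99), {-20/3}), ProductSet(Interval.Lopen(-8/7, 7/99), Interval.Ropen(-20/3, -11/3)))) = Union(ProductSet(Interval.Lopen(-11/3, -1/2), {-20/3}), ProductSet(Interval.Lopen(-8/7, -1/2), Interval.Ropen(-20/3, -11/3)))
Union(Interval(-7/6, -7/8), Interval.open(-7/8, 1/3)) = Interval.Ropen(-7/6, 1/3)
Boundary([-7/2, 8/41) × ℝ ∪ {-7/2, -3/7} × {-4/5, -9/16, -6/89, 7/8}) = {-7/2, 8/41} × ℝ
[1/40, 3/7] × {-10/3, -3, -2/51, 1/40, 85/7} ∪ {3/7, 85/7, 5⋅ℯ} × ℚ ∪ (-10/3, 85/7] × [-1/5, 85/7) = ({3/7, 85/7, 5⋅ℯ} × ℚ) ∪ ((-10/3, 85/7] × [-1/5, 85/7)) ∪ ([1/40, 3/7] × {-10/3, -3, -2/51, 1/40, 85/7})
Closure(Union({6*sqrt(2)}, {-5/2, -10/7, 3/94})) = {-5/2, -10/7, 3/94, 6*sqrt(2)}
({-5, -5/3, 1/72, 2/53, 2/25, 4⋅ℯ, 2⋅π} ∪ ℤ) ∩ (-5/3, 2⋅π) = {-1, 0, …, 6} ∪ {1/72, 2/53, 2/25}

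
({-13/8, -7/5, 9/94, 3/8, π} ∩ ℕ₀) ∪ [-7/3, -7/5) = [-7/3, -7/5)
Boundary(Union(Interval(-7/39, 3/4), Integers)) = Union(Complement(Integers, Interval.open(-7/39, 3/4)), {-7/39, 3/4})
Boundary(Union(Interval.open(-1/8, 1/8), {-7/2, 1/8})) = {-7/2, -1/8, 1/8}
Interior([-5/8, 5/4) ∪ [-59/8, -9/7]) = (-59/8, -9/7) ∪ (-5/8, 5/4)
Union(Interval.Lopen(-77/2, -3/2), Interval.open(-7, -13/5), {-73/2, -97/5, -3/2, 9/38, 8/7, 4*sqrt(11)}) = Union({9/38, 8/7, 4*sqrt(11)}, Interval.Lopen(-77/2, -3/2))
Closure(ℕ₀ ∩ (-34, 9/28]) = {0}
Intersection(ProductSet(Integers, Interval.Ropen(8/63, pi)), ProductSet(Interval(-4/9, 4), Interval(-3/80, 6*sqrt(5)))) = ProductSet(Range(0, 5, 1), Interval.Ropen(8/63, pi))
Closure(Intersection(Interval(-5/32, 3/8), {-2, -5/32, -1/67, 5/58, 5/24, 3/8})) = {-5/32, -1/67, 5/58, 5/24, 3/8}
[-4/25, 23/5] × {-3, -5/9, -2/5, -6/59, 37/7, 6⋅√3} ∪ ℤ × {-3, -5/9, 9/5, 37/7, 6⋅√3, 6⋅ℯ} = (ℤ × {-3, -5/9, 9/5, 37/7, 6⋅√3, 6⋅ℯ}) ∪ ([-4/25, 23/5] × {-3, -5/9, -2/5, -6/59, 37/7, 6⋅√3})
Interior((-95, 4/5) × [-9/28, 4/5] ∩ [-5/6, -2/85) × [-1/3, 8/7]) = (-5/6, -2/85) × (-9/28, 4/5)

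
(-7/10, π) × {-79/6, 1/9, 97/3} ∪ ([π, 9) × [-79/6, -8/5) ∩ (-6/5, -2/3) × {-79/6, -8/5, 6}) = (-7/10, π) × {-79/6, 1/9, 97/3}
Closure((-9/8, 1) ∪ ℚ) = ℚ ∪ (-∞, ∞)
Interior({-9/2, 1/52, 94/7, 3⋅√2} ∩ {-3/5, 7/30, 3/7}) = ∅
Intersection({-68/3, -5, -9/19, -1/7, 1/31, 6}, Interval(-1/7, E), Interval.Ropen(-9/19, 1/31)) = {-1/7}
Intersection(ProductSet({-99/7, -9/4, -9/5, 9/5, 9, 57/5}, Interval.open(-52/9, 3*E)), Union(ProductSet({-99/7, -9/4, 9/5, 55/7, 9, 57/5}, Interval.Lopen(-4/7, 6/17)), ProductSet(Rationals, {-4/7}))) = Union(ProductSet({-99/7, -9/4, 9/5, 9, 57/5}, Interval.Lopen(-4/7, 6/17)), ProductSet({-99/7, -9/4, -9/5, 9/5, 9, 57/5}, {-4/7}))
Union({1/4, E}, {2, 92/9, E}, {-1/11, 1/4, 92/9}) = {-1/11, 1/4, 2, 92/9, E}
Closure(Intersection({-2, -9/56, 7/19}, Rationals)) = {-2, -9/56, 7/19}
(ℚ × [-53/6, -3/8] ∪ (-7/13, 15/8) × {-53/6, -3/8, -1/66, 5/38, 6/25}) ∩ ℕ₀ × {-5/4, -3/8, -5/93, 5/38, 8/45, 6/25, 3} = (ℕ₀ × {-5/4, -3/8}) ∪ ({0, 1} × {-3/8, 5/38, 6/25})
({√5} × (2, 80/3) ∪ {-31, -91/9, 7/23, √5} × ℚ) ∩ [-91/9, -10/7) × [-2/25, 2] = {-91/9} × (ℚ ∩ [-2/25, 2])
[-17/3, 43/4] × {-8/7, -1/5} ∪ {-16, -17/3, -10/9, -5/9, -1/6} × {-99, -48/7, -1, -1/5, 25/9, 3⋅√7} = ([-17/3, 43/4] × {-8/7, -1/5}) ∪ ({-16, -17/3, -10/9, -5/9, -1/6} × {-99, -48/7, -1, -1/5, 25/9, 3⋅√7})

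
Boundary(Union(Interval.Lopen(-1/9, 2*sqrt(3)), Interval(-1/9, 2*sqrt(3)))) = {-1/9, 2*sqrt(3)}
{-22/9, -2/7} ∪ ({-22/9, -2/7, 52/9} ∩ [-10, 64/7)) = {-22/9, -2/7, 52/9}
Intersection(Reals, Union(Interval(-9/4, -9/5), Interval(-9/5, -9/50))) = Interval(-9/4, -9/50)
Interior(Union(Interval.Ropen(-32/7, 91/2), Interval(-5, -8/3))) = Interval.open(-5, 91/2)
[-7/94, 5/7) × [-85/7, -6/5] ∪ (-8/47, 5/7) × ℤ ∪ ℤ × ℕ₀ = (ℤ × ℕ₀) ∪ ((-8/47, 5/7) × ℤ) ∪ ([-7/94, 5/7) × [-85/7, -6/5])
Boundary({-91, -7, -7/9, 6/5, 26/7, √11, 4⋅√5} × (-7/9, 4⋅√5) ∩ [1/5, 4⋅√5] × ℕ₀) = {6/5, 26/7, √11, 4⋅√5} × {0, 1, …, 8}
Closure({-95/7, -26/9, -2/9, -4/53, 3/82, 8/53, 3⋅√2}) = {-95/7, -26/9, -2/9, -4/53, 3/82, 8/53, 3⋅√2}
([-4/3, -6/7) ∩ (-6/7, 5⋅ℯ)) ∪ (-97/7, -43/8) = (-97/7, -43/8)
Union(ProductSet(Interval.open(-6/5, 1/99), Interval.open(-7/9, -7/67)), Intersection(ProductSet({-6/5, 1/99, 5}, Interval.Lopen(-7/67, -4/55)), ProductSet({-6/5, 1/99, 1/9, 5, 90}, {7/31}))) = ProductSet(Interval.open(-6/5, 1/99), Interval.open(-7/9, -7/67))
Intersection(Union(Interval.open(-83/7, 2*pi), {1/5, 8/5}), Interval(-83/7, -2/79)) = Interval.Lopen(-83/7, -2/79)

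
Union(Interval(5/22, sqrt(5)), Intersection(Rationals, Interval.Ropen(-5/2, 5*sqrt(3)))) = Union(Intersection(Interval.Ropen(-5/2, 5*sqrt(3)), Rationals), Interval(5/22, sqrt(5)))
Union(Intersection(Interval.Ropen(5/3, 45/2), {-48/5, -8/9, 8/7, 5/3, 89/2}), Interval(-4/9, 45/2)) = Interval(-4/9, 45/2)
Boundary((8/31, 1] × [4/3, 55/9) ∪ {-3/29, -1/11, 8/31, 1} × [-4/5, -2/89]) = ({8/31, 1} × [4/3, 55/9]) ∪ ([8/31, 1] × {4/3, 55/9}) ∪ ({-3/29, -1/11, 8/31, 1} × [-4/5, -2/89])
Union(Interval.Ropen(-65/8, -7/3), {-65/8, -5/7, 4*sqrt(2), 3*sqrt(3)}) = Union({-5/7, 4*sqrt(2), 3*sqrt(3)}, Interval.Ropen(-65/8, -7/3))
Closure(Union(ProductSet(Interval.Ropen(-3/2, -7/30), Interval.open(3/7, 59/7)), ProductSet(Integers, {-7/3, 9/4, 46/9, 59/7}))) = Union(ProductSet({-3/2, -7/30}, Interval(3/7, 59/7)), ProductSet(Integers, {-7/3, 9/4, 46/9, 59/7}), ProductSet(Interval(-3/2, -7/30), {3/7, 59/7}), ProductSet(Interval.Ropen(-3/2, -7/30), Interval.open(3/7, 59/7)))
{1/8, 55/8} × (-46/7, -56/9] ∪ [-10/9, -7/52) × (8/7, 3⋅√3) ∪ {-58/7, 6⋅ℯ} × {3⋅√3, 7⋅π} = ({1/8, 55/8} × (-46/7, -56/9]) ∪ ({-58/7, 6⋅ℯ} × {3⋅√3, 7⋅π}) ∪ ([-10/9, -7/52) × (8/7, 3⋅√3))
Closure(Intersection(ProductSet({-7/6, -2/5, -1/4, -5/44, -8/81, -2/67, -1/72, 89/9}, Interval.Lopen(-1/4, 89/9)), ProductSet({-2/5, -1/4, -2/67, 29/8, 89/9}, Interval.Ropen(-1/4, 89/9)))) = ProductSet({-2/5, -1/4, -2/67, 89/9}, Interval(-1/4, 89/9))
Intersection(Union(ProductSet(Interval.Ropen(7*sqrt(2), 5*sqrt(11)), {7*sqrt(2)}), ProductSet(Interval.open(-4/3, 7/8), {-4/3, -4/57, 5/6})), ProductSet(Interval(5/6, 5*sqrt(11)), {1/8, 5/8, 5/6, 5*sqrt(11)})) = ProductSet(Interval.Ropen(5/6, 7/8), {5/6})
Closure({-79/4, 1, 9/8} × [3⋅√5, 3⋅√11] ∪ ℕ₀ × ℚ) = (ℕ₀ × ℝ) ∪ ({-79/4, 1, 9/8} × [3⋅√5, 3⋅√11])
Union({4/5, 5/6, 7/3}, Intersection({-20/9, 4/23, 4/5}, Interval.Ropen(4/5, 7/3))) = {4/5, 5/6, 7/3}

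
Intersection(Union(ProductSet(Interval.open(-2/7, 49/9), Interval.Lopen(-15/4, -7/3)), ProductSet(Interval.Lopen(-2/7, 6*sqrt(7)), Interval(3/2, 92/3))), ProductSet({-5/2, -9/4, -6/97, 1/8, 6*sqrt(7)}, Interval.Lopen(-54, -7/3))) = ProductSet({-6/97, 1/8}, Interval.Lopen(-15/4, -7/3))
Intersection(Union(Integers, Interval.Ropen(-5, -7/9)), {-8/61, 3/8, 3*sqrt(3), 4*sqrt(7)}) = EmptySet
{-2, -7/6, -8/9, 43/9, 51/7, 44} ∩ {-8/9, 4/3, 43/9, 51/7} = {-8/9, 43/9, 51/7}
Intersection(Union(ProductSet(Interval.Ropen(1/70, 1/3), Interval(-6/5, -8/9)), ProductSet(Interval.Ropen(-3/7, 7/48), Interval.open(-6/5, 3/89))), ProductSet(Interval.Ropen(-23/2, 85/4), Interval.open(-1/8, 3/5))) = ProductSet(Interval.Ropen(-3/7, 7/48), Interval.open(-1/8, 3/89))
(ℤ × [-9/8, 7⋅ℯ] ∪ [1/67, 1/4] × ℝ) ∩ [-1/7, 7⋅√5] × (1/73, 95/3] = ([1/67, 1/4] × (1/73, 95/3]) ∪ ({0, 1, …, 15} × (1/73, 7⋅ℯ])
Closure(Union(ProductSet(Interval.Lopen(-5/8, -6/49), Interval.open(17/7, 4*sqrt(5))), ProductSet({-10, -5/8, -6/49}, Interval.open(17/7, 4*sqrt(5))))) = ProductSet(Union({-10}, Interval(-5/8, -6/49)), Interval(17/7, 4*sqrt(5)))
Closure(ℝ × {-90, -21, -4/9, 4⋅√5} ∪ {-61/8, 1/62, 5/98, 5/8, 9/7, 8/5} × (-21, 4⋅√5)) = (ℝ × {-90, -21, -4/9, 4⋅√5}) ∪ ({-61/8, 1/62, 5/98, 5/8, 9/7, 8/5} × [-21, 4⋅√5])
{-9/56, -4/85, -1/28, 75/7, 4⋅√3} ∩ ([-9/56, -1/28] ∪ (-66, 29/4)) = {-9/56, -4/85, -1/28, 4⋅√3}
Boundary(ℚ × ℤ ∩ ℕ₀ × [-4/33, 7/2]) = ℕ₀ × {0, 1, 2, 3}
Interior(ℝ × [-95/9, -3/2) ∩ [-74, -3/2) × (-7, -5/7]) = (-74, -3/2) × (-7, -3/2)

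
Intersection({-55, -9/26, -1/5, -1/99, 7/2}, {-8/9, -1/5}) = {-1/5}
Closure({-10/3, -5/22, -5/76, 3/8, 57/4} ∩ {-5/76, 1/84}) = {-5/76}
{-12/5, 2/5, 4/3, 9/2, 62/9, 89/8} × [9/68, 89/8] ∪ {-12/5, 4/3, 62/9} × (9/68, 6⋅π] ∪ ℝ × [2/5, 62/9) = (ℝ × [2/5, 62/9)) ∪ ({-12/5, 4/3, 62/9} × (9/68, 6⋅π]) ∪ ({-12/5, 2/5, 4/3, 9/2, 62/9, 89/8} × [9/68, 89/8])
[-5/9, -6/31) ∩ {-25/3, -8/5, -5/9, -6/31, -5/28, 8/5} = {-5/9}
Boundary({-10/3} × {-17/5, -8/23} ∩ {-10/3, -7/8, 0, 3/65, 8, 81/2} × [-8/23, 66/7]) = {-10/3} × {-8/23}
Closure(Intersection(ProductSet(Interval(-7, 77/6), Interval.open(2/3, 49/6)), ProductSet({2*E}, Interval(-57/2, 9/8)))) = ProductSet({2*E}, Interval(2/3, 9/8))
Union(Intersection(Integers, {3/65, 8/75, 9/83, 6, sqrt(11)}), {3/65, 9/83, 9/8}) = {3/65, 9/83, 9/8, 6}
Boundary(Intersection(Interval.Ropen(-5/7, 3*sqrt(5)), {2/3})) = {2/3}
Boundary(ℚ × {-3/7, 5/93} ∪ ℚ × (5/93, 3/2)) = ℝ × ({-3/7} ∪ [5/93, 3/2])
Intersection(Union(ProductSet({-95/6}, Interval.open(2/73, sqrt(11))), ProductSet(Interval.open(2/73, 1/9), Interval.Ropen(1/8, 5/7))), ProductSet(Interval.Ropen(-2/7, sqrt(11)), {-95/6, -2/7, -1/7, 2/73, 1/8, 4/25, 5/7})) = ProductSet(Interval.open(2/73, 1/9), {1/8, 4/25})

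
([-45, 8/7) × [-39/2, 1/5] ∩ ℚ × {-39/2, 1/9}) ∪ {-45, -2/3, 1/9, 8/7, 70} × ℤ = ({-45, -2/3, 1/9, 8/7, 70} × ℤ) ∪ ((ℚ ∩ [-45, 8/7)) × {-39/2, 1/9})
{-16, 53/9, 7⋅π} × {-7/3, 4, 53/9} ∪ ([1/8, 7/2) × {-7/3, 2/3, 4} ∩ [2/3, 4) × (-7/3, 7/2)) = ([2/3, 7/2) × {2/3}) ∪ ({-16, 53/9, 7⋅π} × {-7/3, 4, 53/9})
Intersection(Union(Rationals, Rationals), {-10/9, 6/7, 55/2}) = {-10/9, 6/7, 55/2}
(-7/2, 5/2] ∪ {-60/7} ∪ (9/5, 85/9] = {-60/7} ∪ (-7/2, 85/9]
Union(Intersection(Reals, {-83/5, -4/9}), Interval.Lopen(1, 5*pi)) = Union({-83/5, -4/9}, Interval.Lopen(1, 5*pi))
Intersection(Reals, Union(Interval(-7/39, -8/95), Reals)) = Reals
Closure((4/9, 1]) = [4/9, 1]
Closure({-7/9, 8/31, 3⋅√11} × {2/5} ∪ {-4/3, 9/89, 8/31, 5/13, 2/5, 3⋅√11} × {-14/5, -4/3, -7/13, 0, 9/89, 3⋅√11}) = ({-7/9, 8/31, 3⋅√11} × {2/5}) ∪ ({-4/3, 9/89, 8/31, 5/13, 2/5, 3⋅√11} × {-14/5, -4/3, -7/13, 0, 9/89, 3⋅√11})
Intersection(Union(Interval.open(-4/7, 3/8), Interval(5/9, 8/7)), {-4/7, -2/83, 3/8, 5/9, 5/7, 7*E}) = {-2/83, 5/9, 5/7}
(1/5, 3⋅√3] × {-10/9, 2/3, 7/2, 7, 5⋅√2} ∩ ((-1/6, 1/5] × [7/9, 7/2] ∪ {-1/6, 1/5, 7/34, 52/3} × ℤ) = {7/34} × {7}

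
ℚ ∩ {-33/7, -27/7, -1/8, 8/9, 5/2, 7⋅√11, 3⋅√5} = {-33/7, -27/7, -1/8, 8/9, 5/2}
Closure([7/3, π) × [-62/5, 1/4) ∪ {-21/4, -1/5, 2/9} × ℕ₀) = ({-21/4, -1/5, 2/9} × ℕ₀) ∪ ({7/3, π} × [-62/5, 1/4]) ∪ ([7/3, π] × {-62/5, 1/4}) ∪ ([7/3, π) × [-62/5, 1/4))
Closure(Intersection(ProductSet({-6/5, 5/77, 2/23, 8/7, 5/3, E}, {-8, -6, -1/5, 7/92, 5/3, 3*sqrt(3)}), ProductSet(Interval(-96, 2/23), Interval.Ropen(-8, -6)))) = ProductSet({-6/5, 5/77, 2/23}, {-8})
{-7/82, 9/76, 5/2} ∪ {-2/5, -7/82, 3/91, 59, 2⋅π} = {-2/5, -7/82, 3/91, 9/76, 5/2, 59, 2⋅π}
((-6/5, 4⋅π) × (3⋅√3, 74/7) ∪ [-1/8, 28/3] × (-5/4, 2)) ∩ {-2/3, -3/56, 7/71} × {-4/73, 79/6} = {-3/56, 7/71} × {-4/73}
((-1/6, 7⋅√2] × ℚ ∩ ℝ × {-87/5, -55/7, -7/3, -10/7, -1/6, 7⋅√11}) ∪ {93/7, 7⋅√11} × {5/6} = ({93/7, 7⋅√11} × {5/6}) ∪ ((-1/6, 7⋅√2] × {-87/5, -55/7, -7/3, -10/7, -1/6})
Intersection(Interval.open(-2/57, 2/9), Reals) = Interval.open(-2/57, 2/9)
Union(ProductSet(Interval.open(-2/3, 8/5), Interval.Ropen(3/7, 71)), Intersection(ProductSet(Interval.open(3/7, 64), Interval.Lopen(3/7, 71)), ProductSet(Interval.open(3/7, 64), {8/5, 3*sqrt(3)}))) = Union(ProductSet(Interval.open(-2/3, 8/5), Interval.Ropen(3/7, 71)), ProductSet(Interval.open(3/7, 64), {8/5, 3*sqrt(3)}))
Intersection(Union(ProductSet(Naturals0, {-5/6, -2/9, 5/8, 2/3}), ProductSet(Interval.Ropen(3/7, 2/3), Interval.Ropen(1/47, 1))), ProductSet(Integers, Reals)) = ProductSet(Naturals0, {-5/6, -2/9, 5/8, 2/3})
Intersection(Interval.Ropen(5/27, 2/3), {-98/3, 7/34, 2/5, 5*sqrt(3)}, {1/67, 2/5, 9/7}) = {2/5}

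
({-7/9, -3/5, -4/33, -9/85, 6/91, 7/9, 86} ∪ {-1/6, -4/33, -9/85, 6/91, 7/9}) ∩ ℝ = {-7/9, -3/5, -1/6, -4/33, -9/85, 6/91, 7/9, 86}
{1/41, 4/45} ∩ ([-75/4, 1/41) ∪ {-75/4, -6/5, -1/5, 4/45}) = {4/45}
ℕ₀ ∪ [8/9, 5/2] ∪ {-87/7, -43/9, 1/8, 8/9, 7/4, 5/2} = {-87/7, -43/9, 1/8} ∪ ℕ₀ ∪ [8/9, 5/2]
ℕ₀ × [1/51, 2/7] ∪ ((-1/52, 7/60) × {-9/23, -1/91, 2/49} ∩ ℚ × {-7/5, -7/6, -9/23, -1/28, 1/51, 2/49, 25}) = (ℕ₀ × [1/51, 2/7]) ∪ ((ℚ ∩ (-1/52, 7/60)) × {-9/23, 2/49})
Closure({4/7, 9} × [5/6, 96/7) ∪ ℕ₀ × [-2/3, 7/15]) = (ℕ₀ × [-2/3, 7/15]) ∪ ({4/7, 9} × [5/6, 96/7])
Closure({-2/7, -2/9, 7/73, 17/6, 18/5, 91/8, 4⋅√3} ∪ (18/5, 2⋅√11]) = {-2/7, -2/9, 7/73, 17/6, 91/8, 4⋅√3} ∪ [18/5, 2⋅√11]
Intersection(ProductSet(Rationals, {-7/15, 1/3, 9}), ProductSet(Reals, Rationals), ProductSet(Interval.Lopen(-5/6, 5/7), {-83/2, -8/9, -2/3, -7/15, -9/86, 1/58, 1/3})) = ProductSet(Intersection(Interval.Lopen(-5/6, 5/7), Rationals), {-7/15, 1/3})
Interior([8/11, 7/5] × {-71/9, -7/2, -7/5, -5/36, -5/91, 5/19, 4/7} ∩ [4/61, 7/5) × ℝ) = ∅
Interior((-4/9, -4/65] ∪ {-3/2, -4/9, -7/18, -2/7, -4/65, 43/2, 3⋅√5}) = (-4/9, -4/65)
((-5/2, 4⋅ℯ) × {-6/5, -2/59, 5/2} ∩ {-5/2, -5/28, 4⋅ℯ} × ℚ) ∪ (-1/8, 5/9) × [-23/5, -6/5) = ({-5/28} × {-6/5, -2/59, 5/2}) ∪ ((-1/8, 5/9) × [-23/5, -6/5))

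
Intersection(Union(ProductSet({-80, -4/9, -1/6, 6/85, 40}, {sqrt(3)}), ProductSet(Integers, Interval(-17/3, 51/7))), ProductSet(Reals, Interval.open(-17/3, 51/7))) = Union(ProductSet({-80, -4/9, -1/6, 6/85, 40}, {sqrt(3)}), ProductSet(Integers, Interval.open(-17/3, 51/7)))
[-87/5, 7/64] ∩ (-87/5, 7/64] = (-87/5, 7/64]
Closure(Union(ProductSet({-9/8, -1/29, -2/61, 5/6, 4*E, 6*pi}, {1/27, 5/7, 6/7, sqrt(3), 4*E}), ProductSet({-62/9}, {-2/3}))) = Union(ProductSet({-62/9}, {-2/3}), ProductSet({-9/8, -1/29, -2/61, 5/6, 4*E, 6*pi}, {1/27, 5/7, 6/7, sqrt(3), 4*E}))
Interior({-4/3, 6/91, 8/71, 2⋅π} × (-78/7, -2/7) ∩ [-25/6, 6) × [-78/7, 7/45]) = ∅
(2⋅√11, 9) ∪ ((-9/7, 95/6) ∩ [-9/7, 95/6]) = (-9/7, 95/6)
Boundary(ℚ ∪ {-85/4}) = ℝ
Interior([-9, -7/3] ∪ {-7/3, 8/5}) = (-9, -7/3)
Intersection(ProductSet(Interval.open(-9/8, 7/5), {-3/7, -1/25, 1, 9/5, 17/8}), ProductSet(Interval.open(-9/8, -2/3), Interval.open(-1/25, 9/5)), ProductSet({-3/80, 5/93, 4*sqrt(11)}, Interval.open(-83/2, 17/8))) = EmptySet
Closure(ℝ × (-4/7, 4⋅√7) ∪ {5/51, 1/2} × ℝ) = ({5/51, 1/2} × (-∞, ∞)) ∪ (ℝ × [-4/7, 4⋅√7])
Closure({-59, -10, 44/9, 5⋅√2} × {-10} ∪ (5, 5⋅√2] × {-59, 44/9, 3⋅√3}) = ({-59, -10, 44/9, 5⋅√2} × {-10}) ∪ ([5, 5⋅√2] × {-59, 44/9, 3⋅√3})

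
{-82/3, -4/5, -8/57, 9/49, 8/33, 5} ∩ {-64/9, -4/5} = {-4/5}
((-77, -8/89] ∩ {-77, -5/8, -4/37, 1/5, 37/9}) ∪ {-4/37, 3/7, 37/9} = {-5/8, -4/37, 3/7, 37/9}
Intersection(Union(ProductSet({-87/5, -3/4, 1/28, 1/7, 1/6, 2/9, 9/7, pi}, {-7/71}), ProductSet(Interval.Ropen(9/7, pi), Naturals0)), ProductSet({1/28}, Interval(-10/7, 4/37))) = ProductSet({1/28}, {-7/71})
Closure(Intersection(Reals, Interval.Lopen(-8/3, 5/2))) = Interval(-8/3, 5/2)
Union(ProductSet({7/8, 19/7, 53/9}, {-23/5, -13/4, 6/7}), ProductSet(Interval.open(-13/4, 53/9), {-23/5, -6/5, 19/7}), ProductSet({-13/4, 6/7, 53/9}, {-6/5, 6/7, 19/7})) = Union(ProductSet({-13/4, 6/7, 53/9}, {-6/5, 6/7, 19/7}), ProductSet({7/8, 19/7, 53/9}, {-23/5, -13/4, 6/7}), ProductSet(Interval.open(-13/4, 53/9), {-23/5, -6/5, 19/7}))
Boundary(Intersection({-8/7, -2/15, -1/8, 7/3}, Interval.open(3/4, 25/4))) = {7/3}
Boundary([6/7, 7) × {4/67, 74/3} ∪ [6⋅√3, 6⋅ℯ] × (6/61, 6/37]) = ([6/7, 7] × {4/67, 74/3}) ∪ ({6⋅√3, 6⋅ℯ} × [6/61, 6/37]) ∪ ([6⋅√3, 6⋅ℯ] × {6/61, 6/37})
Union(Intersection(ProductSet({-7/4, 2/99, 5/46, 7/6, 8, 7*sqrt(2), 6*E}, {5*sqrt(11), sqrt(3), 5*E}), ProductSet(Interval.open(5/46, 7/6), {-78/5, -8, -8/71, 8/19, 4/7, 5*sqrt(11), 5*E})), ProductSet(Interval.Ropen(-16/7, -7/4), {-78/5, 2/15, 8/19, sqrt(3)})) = ProductSet(Interval.Ropen(-16/7, -7/4), {-78/5, 2/15, 8/19, sqrt(3)})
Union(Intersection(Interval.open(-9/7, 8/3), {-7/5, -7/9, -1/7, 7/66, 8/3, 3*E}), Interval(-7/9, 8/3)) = Interval(-7/9, 8/3)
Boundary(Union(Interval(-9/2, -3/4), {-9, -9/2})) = {-9, -9/2, -3/4}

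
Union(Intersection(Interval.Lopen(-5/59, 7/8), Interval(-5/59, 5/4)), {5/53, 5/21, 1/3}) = Interval.Lopen(-5/59, 7/8)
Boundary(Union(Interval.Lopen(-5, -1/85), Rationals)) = Union(Interval(-oo, -5), Interval(-1/85, oo))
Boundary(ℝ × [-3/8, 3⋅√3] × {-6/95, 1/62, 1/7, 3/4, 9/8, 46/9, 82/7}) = ℝ × [-3/8, 3⋅√3] × {-6/95, 1/62, 1/7, 3/4, 9/8, 46/9, 82/7}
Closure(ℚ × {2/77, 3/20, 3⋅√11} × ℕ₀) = ℝ × {2/77, 3/20, 3⋅√11} × ℕ₀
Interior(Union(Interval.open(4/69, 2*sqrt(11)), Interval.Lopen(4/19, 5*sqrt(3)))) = Interval.open(4/69, 5*sqrt(3))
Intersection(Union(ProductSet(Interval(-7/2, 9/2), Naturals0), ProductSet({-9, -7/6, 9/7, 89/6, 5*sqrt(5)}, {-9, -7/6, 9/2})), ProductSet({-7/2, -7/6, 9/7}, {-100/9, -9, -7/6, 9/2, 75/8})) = ProductSet({-7/6, 9/7}, {-9, -7/6, 9/2})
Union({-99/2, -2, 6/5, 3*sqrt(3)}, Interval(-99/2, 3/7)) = Union({6/5, 3*sqrt(3)}, Interval(-99/2, 3/7))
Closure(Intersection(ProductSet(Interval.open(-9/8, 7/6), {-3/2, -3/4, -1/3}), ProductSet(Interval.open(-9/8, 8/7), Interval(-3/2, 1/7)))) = ProductSet(Interval(-9/8, 8/7), {-3/2, -3/4, -1/3})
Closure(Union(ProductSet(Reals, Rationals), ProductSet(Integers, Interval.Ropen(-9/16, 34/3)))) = ProductSet(Reals, Reals)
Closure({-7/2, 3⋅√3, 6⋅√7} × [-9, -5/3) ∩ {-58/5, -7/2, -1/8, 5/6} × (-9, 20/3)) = {-7/2} × [-9, -5/3]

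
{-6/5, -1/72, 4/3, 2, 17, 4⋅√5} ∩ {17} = {17}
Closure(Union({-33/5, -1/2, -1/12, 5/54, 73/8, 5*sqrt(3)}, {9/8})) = {-33/5, -1/2, -1/12, 5/54, 9/8, 73/8, 5*sqrt(3)}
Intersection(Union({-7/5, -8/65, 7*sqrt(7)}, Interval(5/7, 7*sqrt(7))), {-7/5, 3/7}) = {-7/5}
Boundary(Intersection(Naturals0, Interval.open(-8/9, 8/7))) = Range(0, 2, 1)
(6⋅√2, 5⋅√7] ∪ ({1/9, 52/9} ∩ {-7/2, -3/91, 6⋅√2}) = (6⋅√2, 5⋅√7]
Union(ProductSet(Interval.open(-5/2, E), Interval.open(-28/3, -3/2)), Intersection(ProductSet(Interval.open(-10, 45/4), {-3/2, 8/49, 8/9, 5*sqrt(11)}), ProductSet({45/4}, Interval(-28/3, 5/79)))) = ProductSet(Interval.open(-5/2, E), Interval.open(-28/3, -3/2))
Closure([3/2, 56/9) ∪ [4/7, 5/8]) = [4/7, 5/8] ∪ [3/2, 56/9]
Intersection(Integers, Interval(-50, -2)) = Range(-50, -1, 1)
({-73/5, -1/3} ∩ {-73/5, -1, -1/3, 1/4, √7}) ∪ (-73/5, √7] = [-73/5, √7]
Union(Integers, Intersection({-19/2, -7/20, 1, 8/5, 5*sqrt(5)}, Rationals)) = Union({-19/2, -7/20, 8/5}, Integers)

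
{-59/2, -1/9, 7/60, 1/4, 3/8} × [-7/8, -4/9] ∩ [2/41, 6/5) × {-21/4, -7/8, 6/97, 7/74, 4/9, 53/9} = {7/60, 1/4, 3/8} × {-7/8}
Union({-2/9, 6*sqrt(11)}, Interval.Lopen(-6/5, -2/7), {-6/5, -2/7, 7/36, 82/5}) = Union({-2/9, 7/36, 82/5, 6*sqrt(11)}, Interval(-6/5, -2/7))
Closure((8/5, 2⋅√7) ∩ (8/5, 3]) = [8/5, 3]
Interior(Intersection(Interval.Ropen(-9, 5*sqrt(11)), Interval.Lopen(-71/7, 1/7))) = Interval.open(-9, 1/7)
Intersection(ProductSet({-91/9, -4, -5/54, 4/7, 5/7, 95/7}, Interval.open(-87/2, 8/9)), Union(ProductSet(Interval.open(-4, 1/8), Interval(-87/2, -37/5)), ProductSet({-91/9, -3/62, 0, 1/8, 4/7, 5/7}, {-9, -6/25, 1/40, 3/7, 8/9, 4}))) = Union(ProductSet({-5/54}, Interval.Lopen(-87/2, -37/5)), ProductSet({-91/9, 4/7, 5/7}, {-9, -6/25, 1/40, 3/7}))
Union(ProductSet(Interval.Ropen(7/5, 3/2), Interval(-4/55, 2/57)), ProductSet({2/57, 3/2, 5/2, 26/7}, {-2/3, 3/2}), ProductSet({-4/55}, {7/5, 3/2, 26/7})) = Union(ProductSet({-4/55}, {7/5, 3/2, 26/7}), ProductSet({2/57, 3/2, 5/2, 26/7}, {-2/3, 3/2}), ProductSet(Interval.Ropen(7/5, 3/2), Interval(-4/55, 2/57)))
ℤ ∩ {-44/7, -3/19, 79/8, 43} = {43}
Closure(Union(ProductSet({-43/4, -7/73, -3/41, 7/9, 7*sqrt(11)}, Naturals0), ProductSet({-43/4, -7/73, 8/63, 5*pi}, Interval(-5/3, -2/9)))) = Union(ProductSet({-43/4, -7/73, 8/63, 5*pi}, Interval(-5/3, -2/9)), ProductSet({-43/4, -7/73, -3/41, 7/9, 7*sqrt(11)}, Naturals0))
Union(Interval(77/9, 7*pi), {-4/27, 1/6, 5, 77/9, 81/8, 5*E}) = Union({-4/27, 1/6, 5}, Interval(77/9, 7*pi))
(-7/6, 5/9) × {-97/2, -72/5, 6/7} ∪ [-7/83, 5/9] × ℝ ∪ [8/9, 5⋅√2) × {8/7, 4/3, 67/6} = ([-7/83, 5/9] × ℝ) ∪ ((-7/6, 5/9) × {-97/2, -72/5, 6/7}) ∪ ([8/9, 5⋅√2) × {8/7, 4/3, 67/6})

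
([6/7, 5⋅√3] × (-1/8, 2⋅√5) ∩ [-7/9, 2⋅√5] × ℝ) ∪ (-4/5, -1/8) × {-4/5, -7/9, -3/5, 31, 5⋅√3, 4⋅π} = ((-4/5, -1/8) × {-4/5, -7/9, -3/5, 31, 5⋅√3, 4⋅π}) ∪ ([6/7, 2⋅√5] × (-1/8, 2⋅√5))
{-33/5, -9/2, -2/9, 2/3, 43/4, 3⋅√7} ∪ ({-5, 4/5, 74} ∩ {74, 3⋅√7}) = {-33/5, -9/2, -2/9, 2/3, 43/4, 74, 3⋅√7}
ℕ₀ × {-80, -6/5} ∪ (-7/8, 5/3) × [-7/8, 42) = (ℕ₀ × {-80, -6/5}) ∪ ((-7/8, 5/3) × [-7/8, 42))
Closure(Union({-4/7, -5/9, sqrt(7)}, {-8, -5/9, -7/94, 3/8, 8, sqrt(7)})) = {-8, -4/7, -5/9, -7/94, 3/8, 8, sqrt(7)}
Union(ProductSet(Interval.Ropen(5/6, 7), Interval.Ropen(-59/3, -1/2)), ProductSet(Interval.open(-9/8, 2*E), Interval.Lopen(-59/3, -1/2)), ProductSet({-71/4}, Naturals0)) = Union(ProductSet({-71/4}, Naturals0), ProductSet(Interval.open(-9/8, 2*E), Interval.Lopen(-59/3, -1/2)), ProductSet(Interval.Ropen(5/6, 7), Interval.Ropen(-59/3, -1/2)))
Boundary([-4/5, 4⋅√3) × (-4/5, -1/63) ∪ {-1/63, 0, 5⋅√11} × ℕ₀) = ({5⋅√11} × ℕ₀) ∪ ({-4/5, 4⋅√3} × [-4/5, -1/63]) ∪ ([-4/5, 4⋅√3] × {-4/5, -1/63}) ∪ ({-1/63, 0, 5⋅√11} × (ℕ₀ \ (-4/5, -1/63)))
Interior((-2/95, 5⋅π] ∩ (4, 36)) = (4, 5⋅π)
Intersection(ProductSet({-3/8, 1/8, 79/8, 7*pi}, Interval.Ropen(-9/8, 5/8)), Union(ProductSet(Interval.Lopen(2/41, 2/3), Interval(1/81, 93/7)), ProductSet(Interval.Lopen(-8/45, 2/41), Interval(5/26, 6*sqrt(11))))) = ProductSet({1/8}, Interval.Ropen(1/81, 5/8))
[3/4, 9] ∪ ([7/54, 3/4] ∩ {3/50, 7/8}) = [3/4, 9]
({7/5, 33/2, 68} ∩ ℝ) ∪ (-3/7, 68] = (-3/7, 68]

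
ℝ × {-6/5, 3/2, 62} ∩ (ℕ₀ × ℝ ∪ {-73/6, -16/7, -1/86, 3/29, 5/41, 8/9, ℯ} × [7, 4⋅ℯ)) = ℕ₀ × {-6/5, 3/2, 62}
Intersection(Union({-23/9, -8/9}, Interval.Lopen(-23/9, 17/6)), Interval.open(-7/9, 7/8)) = Interval.open(-7/9, 7/8)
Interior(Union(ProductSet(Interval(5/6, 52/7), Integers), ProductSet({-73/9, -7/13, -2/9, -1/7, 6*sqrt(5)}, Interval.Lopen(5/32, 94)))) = EmptySet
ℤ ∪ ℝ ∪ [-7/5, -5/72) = (-∞, ∞)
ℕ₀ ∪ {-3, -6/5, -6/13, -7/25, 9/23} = {-3, -6/5, -6/13, -7/25, 9/23} ∪ ℕ₀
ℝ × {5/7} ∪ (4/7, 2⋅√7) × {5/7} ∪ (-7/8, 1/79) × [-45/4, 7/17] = (ℝ × {5/7}) ∪ ((-7/8, 1/79) × [-45/4, 7/17])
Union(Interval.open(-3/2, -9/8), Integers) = Union(Integers, Interval.open(-3/2, -9/8))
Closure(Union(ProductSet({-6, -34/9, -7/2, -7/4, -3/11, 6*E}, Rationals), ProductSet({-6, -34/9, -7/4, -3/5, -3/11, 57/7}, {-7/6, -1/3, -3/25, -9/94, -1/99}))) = Union(ProductSet({-6, -34/9, -7/2, -7/4, -3/11, 6*E}, Reals), ProductSet({-6, -34/9, -7/4, -3/5, -3/11, 57/7}, {-7/6, -1/3, -3/25, -9/94, -1/99}))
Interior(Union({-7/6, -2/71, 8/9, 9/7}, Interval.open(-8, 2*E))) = Interval.open(-8, 2*E)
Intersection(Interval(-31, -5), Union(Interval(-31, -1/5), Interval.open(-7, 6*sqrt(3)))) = Interval(-31, -5)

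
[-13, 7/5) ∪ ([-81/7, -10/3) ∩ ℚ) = [-13, 7/5) ∪ (ℚ ∩ [-81/7, -10/3))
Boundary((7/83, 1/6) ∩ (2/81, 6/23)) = {7/83, 1/6}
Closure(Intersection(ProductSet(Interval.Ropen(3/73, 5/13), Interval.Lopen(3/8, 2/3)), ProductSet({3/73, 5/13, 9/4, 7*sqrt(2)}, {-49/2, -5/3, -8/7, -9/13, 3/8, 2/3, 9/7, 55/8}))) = ProductSet({3/73}, {2/3})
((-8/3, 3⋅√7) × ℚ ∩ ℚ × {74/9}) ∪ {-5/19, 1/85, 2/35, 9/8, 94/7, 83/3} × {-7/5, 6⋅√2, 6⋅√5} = ((ℚ ∩ (-8/3, 3⋅√7)) × {74/9}) ∪ ({-5/19, 1/85, 2/35, 9/8, 94/7, 83/3} × {-7/5, 6⋅√2, 6⋅√5})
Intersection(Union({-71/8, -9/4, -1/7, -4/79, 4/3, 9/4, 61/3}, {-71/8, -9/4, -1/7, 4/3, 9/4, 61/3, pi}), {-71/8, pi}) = {-71/8, pi}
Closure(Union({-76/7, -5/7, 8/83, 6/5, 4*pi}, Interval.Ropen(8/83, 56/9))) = Union({-76/7, -5/7, 4*pi}, Interval(8/83, 56/9))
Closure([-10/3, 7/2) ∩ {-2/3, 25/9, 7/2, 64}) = {-2/3, 25/9}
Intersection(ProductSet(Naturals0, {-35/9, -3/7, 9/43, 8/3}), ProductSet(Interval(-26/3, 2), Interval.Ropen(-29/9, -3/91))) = ProductSet(Range(0, 3, 1), {-3/7})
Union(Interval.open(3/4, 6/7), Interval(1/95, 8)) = Interval(1/95, 8)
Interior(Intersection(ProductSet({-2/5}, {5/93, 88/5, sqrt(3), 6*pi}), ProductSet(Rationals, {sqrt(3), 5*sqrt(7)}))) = EmptySet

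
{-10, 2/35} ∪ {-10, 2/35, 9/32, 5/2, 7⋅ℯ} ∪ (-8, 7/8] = {-10, 5/2, 7⋅ℯ} ∪ (-8, 7/8]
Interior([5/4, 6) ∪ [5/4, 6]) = (5/4, 6)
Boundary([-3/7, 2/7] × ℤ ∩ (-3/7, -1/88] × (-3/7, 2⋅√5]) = [-3/7, -1/88] × {0, 1, …, 4}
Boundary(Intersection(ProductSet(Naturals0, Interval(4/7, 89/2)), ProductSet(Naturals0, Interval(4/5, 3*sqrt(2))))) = ProductSet(Naturals0, Interval(4/5, 3*sqrt(2)))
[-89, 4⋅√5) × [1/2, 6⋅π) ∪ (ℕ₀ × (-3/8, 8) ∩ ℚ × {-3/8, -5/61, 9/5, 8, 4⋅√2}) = (ℕ₀ × {-5/61, 9/5, 4⋅√2}) ∪ ([-89, 4⋅√5) × [1/2, 6⋅π))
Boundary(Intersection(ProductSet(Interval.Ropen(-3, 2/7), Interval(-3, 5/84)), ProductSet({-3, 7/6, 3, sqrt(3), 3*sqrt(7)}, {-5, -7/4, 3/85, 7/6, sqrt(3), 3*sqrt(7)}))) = ProductSet({-3}, {-7/4, 3/85})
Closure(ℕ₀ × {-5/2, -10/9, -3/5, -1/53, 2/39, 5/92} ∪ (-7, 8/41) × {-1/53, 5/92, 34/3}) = (ℕ₀ × {-5/2, -10/9, -3/5, -1/53, 2/39, 5/92}) ∪ ([-7, 8/41] × {-1/53, 5/92, 34/3})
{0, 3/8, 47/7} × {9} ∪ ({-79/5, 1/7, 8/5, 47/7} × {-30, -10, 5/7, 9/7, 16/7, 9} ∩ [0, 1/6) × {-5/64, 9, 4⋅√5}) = {0, 1/7, 3/8, 47/7} × {9}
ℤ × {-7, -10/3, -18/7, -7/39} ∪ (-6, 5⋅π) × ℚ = (ℤ × {-7, -10/3, -18/7, -7/39}) ∪ ((-6, 5⋅π) × ℚ)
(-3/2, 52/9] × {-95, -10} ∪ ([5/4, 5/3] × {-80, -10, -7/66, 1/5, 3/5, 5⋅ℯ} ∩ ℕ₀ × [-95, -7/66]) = (-3/2, 52/9] × {-95, -10}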